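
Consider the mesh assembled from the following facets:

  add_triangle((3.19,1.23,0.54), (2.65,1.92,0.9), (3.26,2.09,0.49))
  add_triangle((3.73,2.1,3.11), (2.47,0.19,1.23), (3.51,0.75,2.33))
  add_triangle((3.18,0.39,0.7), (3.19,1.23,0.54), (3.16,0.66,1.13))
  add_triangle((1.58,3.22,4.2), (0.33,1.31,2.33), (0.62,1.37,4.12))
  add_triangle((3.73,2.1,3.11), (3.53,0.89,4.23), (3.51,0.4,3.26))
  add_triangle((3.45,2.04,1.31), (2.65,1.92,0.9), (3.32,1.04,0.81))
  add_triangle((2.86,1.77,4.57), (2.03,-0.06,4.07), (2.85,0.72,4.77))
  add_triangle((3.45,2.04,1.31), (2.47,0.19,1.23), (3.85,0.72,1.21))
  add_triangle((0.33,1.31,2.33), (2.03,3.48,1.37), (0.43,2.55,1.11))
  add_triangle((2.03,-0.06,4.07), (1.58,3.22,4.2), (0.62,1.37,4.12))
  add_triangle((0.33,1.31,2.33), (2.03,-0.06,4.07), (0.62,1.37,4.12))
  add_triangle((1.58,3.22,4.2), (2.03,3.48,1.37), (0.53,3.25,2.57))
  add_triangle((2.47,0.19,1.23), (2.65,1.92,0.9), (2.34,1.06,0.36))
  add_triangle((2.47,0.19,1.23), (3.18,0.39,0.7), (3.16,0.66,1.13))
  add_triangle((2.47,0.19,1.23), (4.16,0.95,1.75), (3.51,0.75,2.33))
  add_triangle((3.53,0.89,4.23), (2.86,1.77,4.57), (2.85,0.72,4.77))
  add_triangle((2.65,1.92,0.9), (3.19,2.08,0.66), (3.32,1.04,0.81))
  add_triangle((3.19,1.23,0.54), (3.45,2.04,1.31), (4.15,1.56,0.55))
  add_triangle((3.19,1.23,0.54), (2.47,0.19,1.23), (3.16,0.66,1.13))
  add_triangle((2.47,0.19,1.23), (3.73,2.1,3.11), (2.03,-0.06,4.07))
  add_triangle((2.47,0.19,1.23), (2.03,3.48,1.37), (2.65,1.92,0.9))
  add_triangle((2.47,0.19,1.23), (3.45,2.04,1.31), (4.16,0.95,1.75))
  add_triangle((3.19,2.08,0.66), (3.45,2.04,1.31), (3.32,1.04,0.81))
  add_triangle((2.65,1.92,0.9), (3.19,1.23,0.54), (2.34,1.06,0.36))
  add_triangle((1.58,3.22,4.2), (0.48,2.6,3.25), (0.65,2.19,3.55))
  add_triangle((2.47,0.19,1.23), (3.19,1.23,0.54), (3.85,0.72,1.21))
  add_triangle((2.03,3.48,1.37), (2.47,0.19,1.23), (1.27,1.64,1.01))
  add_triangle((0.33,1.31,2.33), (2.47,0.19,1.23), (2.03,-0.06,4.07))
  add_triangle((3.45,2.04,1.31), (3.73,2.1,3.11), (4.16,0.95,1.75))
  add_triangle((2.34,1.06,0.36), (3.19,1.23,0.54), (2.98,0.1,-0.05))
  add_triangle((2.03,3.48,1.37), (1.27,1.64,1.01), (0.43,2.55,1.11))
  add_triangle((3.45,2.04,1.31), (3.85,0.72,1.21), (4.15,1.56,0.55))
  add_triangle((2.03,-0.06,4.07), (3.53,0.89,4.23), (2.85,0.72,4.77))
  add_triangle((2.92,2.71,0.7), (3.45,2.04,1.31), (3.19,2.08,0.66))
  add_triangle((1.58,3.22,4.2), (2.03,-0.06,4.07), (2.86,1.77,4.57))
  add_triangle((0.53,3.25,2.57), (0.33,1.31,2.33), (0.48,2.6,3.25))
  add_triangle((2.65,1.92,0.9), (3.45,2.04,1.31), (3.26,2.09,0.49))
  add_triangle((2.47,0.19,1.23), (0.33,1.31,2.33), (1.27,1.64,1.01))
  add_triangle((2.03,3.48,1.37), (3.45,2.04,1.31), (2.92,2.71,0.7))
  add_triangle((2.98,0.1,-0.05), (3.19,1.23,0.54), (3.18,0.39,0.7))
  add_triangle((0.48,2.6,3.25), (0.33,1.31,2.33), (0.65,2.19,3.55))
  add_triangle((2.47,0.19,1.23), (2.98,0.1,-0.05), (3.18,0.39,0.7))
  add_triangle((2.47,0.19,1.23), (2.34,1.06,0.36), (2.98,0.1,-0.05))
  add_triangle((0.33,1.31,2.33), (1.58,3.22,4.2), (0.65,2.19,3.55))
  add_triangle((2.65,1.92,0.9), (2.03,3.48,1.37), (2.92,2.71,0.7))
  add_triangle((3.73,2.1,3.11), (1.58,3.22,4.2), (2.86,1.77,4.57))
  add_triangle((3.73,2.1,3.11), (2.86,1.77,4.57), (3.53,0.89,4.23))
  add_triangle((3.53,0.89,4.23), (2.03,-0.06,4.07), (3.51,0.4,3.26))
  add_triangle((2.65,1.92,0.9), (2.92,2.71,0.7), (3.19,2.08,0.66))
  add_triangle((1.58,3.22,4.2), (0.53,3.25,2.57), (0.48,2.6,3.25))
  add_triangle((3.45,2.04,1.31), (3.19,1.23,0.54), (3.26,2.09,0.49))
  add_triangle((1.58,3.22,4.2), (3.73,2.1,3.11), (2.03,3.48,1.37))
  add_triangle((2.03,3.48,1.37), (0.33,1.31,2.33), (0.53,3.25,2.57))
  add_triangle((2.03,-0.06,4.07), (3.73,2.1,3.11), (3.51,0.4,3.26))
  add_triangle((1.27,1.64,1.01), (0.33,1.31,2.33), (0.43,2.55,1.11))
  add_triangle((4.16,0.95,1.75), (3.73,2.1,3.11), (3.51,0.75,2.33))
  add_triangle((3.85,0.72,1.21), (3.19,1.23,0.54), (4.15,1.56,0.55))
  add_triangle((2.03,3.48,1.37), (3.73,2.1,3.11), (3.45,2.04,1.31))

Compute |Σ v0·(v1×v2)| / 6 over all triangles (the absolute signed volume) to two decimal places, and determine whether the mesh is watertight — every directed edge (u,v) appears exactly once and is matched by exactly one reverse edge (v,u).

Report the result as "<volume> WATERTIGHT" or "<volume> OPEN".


Per-triangle v0·(v1×v2)/6:
  t1: -0.2295
  t2: -0.1870
  t3: +0.2165
  t4: +0.3742
  t5: +1.0333
  t6: -0.1479
  t7: +0.2756
  t8: +0.4455
  t9: +1.0861
  t10: +2.6948
  t11: -0.5009
  t12: +2.0997
  t13: -0.4169
  t14: +0.1251
  t15: +0.2145
  t16: +0.8351
  t17: -0.2229
  t18: -0.0420
  t19: -0.0002
  t20: +2.3947
  t21: -0.8279
  t22: -0.1291
  t23: +0.3428
  t24: +0.0551
  t25: +0.3284
  t26: -0.1037
  t27: -0.2886
  t28: -1.8105
  t29: +1.4600
  t30: +0.0666
  t31: -0.2428
  t32: +0.7886
  t33: +0.4572
  t34: +0.2662
  t35: +1.9343
  t36: -0.0360
  t37: +0.1419
  t38: -1.1753
  t39: +0.8746
  t40: +0.3367
  t41: +0.0427
  t42: +0.1388
  t43: -0.5985
  t44: +0.0252
  t45: -0.4375
  t46: +2.8797
  t47: +1.6187
  t48: +0.7855
  t49: -0.1409
  t50: +0.6321
  t51: +0.3449
  t52: +4.6555
  t53: -1.1123
  t54: -2.0801
  t55: -0.7293
  t56: +0.7937
  t57: -0.0739
  t58: +2.2564
Σ = +21.4869 → |volume| = 21.49

Directed edges: 174 total, each appears once with its reverse present → watertight.

21.49 WATERTIGHT


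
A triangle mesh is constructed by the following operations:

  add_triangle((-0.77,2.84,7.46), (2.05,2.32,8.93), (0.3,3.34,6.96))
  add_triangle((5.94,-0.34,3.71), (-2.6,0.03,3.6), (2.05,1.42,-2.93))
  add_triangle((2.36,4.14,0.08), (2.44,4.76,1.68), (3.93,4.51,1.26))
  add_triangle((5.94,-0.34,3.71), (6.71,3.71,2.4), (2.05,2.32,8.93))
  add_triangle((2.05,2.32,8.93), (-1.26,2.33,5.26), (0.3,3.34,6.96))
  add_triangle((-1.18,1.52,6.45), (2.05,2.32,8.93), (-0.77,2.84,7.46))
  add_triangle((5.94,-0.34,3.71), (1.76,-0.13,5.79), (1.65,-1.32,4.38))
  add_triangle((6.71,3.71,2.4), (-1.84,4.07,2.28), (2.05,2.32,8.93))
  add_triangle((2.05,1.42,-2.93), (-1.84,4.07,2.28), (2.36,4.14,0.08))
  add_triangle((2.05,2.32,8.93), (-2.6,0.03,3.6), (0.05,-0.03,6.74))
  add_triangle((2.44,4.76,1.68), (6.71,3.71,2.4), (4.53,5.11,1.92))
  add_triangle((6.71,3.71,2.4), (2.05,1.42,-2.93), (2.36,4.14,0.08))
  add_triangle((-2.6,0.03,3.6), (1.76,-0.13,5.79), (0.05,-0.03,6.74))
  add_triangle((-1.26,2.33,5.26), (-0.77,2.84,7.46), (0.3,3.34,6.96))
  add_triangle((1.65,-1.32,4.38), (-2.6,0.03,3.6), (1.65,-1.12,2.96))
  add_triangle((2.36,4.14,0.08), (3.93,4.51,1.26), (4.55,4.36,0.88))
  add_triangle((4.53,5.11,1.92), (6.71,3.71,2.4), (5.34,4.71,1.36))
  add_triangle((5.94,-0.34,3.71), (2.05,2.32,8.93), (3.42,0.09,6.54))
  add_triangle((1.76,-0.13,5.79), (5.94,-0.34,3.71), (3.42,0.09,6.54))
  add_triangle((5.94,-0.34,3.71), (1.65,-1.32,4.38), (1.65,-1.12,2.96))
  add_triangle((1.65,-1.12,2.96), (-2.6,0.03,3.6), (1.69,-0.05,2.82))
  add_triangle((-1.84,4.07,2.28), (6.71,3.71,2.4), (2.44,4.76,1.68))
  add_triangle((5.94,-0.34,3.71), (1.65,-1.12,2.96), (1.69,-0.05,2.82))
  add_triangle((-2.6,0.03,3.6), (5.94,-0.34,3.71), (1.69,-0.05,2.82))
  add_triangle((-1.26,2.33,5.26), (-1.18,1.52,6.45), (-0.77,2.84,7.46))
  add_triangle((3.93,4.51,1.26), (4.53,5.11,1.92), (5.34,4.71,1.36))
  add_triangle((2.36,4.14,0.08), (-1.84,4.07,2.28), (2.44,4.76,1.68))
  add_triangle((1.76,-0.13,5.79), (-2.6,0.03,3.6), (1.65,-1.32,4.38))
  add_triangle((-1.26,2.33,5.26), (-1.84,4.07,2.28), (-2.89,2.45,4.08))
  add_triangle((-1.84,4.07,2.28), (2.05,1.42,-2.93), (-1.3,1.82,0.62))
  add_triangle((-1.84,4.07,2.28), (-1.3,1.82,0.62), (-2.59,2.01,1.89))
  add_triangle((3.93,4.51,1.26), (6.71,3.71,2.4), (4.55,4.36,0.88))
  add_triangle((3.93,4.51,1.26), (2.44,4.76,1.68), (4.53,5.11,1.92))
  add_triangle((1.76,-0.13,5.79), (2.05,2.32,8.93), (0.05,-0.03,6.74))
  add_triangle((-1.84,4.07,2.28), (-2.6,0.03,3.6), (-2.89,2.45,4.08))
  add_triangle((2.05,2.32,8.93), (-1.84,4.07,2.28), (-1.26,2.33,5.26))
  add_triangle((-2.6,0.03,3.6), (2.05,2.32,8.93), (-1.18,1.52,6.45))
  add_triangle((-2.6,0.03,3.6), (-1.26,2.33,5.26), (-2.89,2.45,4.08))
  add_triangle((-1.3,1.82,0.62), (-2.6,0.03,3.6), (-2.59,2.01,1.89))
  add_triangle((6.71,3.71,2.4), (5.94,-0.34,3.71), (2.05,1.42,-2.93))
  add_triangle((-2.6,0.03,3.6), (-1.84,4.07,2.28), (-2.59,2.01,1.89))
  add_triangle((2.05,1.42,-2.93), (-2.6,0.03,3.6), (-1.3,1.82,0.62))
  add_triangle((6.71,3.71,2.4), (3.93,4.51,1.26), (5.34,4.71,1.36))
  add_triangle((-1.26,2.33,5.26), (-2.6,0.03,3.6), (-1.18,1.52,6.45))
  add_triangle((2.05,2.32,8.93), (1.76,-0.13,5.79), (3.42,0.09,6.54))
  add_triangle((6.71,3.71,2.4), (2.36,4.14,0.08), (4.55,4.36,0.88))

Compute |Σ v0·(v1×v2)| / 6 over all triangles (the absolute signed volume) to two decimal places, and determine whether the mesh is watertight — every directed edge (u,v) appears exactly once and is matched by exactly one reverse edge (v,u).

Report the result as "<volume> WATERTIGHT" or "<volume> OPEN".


187.43 WATERTIGHT

Per-triangle v0·(v1×v2)/6:
  t1: +3.9178
  t2: -7.4553
  t3: +1.7105
  t4: +35.3263
  t5: -3.7646
  t6: +4.1468
  t7: +5.5943
  t8: +42.7355
  t9: +6.6049
  t10: +7.0654
  t11: +1.2088
  t12: +11.3699
  t13: +0.2188
  t14: +1.0302
  t15: +0.2229
  t16: +0.9246
  t17: +2.1916
  t18: +8.4625
  t19: +1.4546
  t20: +1.0597
  t21: -2.3924
  t22: +6.6147
  t23: -1.8807
  t24: +0.4493
  t25: +1.0435
  t26: +0.4548
  t27: +4.1430
  t28: +4.3211
  t29: +4.4020
  t30: +1.9356
  t31: +0.7030
  t32: +1.6531
  t33: +0.6524
  t34: +4.7838
  t35: +0.4180
  t36: +9.3826
  t37: +2.7909
  t38: +3.6026
  t39: -0.3142
  t40: +14.3395
  t41: +2.7462
  t42: -0.6666
  t43: -1.1512
  t44: +2.5376
  t45: +3.6349
  t46: -0.7938
Σ = +187.4347 → |volume| = 187.43

Directed edges: 138 total, each appears once with its reverse present → watertight.


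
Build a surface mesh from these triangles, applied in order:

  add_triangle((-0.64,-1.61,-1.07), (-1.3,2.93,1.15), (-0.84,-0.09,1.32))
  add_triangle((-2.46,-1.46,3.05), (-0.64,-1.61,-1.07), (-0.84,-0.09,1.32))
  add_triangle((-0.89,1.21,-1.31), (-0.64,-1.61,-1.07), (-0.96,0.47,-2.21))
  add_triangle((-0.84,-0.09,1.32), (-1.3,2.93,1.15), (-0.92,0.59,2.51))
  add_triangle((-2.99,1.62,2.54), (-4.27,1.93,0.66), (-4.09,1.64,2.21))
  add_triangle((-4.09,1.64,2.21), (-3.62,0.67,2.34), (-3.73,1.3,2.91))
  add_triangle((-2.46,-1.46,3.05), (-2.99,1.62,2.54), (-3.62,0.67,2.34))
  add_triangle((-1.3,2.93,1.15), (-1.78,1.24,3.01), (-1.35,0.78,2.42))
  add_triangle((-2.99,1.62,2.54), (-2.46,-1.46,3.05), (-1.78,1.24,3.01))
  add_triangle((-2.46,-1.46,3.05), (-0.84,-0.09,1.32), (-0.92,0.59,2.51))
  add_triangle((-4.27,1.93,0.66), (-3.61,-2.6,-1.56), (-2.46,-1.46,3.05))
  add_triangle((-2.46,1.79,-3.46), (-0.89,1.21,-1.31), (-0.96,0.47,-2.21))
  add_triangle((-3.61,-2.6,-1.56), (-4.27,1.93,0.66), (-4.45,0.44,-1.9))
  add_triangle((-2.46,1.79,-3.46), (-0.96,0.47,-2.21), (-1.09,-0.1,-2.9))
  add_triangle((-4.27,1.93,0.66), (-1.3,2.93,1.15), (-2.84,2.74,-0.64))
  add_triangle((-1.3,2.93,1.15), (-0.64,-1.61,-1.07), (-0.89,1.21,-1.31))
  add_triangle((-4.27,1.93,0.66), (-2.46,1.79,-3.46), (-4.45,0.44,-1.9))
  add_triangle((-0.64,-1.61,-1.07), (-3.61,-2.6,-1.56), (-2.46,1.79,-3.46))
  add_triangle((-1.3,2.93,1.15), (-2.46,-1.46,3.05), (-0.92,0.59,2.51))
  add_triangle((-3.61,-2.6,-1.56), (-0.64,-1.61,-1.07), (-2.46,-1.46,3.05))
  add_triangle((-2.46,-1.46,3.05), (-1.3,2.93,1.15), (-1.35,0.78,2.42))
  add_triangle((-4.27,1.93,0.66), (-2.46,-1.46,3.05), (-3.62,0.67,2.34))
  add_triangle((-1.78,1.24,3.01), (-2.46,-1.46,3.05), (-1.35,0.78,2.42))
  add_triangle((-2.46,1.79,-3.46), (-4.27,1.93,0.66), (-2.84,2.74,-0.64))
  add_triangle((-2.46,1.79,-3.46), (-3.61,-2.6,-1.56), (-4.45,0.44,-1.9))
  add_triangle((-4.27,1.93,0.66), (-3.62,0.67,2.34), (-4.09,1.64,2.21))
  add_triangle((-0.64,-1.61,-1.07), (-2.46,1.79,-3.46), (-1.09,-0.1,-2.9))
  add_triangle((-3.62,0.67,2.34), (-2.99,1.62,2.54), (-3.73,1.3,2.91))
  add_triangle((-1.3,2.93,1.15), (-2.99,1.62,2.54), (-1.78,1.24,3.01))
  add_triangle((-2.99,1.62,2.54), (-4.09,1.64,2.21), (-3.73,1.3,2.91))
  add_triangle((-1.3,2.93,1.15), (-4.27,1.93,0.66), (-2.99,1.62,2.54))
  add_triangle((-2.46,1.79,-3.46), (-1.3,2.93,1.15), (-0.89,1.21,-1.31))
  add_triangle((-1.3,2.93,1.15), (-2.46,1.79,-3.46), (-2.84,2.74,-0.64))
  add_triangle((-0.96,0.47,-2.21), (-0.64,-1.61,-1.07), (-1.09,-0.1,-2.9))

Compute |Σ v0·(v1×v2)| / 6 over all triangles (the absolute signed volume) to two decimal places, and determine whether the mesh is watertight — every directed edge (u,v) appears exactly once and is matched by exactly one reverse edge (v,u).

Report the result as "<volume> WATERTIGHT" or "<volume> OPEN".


Per-triangle v0·(v1×v2)/6:
  t1: -1.0846
  t2: -0.1717
  t3: -0.2773
  t4: -0.5434
  t5: +0.6101
  t6: +0.4253
  t7: +1.6411
  t8: +0.0325
  t9: +2.2166
  t10: -0.0996
  t11: +11.9168
  t12: +0.2037
  t13: +5.4248
  t14: +0.1867
  t15: +2.7823
  t16: -1.1049
  t17: +5.5433
  t18: +3.3575
  t19: +2.2933
  t20: +2.6947
  t21: -1.4319
  t22: +1.4231
  t23: +0.1819
  t24: +3.4595
  t25: +5.3059
  t26: +0.8206
  t27: +1.1011
  t28: -0.0977
  t29: +1.6551
  t30: +0.3800
  t31: +3.2824
  t32: +0.7341
  t33: +1.9063
  t34: -0.1611
Σ = +54.6065 → |volume| = 54.61

Directed edges: 102 total, each appears once with its reverse present → watertight.

54.61 WATERTIGHT


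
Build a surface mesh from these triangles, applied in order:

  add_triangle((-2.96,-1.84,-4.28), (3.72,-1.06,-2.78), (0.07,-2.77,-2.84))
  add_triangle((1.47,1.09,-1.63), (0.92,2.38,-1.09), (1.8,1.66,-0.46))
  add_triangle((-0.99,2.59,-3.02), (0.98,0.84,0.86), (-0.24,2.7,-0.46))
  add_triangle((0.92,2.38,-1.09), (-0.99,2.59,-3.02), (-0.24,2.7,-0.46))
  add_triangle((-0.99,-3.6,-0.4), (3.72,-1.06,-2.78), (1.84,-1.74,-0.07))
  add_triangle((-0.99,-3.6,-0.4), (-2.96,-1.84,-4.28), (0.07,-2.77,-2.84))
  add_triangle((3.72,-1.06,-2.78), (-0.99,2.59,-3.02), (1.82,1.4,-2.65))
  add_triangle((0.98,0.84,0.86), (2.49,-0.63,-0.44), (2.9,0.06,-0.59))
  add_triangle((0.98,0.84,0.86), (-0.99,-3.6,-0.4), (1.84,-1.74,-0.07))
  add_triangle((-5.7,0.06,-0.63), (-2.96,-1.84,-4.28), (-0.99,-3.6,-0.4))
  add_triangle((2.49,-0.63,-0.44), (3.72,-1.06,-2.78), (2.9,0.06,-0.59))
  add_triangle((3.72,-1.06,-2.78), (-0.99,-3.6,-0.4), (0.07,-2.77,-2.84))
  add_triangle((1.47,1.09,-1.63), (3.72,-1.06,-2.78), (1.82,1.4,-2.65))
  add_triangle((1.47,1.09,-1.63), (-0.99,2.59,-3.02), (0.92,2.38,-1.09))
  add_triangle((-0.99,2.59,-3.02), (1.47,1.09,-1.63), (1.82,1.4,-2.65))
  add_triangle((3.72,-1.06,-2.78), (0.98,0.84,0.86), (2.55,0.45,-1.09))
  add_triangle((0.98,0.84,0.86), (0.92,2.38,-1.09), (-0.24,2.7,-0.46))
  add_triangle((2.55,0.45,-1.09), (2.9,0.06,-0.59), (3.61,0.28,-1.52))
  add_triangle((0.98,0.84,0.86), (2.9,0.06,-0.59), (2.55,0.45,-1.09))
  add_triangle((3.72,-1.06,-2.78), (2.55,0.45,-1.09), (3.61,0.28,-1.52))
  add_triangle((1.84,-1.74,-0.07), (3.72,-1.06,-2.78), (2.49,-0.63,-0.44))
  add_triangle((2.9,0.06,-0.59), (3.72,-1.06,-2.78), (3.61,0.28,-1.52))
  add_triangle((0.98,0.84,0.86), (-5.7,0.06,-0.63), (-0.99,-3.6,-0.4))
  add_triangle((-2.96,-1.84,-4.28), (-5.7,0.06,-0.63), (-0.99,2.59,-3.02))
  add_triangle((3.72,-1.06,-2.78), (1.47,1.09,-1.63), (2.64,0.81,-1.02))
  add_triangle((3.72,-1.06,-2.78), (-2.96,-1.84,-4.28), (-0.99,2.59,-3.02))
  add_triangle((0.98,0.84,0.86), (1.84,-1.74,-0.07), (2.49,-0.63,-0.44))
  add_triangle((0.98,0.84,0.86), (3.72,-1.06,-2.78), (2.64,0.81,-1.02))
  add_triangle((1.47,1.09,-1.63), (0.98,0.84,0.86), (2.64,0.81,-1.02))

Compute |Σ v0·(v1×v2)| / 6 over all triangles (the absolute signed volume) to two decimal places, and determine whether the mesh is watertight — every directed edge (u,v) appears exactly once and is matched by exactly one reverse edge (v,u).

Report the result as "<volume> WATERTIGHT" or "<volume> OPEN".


Per-triangle v0·(v1×v2)/6:
  t1: +6.4312
  t2: +0.6445
  t3: -0.8809
  t4: +1.5471
  t5: +4.0003
  t6: +5.7623
  t7: +2.6267
  t8: +0.3753
  t9: +1.0111
  t10: +13.0413
  t11: +0.7030
  t12: +4.7662
  t13: +0.5745
  t14: +1.6560
  t15: +0.4637
  t16: -0.5956
  t17: +0.8357
  t18: +0.0941
  t19: +0.4297
  t20: +0.1974
  t21: +1.1352
  t22: +0.6325
  t23: +2.3435
  t24: +14.8607
  t25: +1.4062
  t26: +15.5448
  t27: +0.6616
  t28: +0.8811
  t29: +0.6003
Σ = +81.7496 → |volume| = 81.75

Directed edges: 87 total; 7 unmatched, e.g. (0.92,2.38,-1.09)→(1.8,1.66,-0.46) → open.

81.75 OPEN


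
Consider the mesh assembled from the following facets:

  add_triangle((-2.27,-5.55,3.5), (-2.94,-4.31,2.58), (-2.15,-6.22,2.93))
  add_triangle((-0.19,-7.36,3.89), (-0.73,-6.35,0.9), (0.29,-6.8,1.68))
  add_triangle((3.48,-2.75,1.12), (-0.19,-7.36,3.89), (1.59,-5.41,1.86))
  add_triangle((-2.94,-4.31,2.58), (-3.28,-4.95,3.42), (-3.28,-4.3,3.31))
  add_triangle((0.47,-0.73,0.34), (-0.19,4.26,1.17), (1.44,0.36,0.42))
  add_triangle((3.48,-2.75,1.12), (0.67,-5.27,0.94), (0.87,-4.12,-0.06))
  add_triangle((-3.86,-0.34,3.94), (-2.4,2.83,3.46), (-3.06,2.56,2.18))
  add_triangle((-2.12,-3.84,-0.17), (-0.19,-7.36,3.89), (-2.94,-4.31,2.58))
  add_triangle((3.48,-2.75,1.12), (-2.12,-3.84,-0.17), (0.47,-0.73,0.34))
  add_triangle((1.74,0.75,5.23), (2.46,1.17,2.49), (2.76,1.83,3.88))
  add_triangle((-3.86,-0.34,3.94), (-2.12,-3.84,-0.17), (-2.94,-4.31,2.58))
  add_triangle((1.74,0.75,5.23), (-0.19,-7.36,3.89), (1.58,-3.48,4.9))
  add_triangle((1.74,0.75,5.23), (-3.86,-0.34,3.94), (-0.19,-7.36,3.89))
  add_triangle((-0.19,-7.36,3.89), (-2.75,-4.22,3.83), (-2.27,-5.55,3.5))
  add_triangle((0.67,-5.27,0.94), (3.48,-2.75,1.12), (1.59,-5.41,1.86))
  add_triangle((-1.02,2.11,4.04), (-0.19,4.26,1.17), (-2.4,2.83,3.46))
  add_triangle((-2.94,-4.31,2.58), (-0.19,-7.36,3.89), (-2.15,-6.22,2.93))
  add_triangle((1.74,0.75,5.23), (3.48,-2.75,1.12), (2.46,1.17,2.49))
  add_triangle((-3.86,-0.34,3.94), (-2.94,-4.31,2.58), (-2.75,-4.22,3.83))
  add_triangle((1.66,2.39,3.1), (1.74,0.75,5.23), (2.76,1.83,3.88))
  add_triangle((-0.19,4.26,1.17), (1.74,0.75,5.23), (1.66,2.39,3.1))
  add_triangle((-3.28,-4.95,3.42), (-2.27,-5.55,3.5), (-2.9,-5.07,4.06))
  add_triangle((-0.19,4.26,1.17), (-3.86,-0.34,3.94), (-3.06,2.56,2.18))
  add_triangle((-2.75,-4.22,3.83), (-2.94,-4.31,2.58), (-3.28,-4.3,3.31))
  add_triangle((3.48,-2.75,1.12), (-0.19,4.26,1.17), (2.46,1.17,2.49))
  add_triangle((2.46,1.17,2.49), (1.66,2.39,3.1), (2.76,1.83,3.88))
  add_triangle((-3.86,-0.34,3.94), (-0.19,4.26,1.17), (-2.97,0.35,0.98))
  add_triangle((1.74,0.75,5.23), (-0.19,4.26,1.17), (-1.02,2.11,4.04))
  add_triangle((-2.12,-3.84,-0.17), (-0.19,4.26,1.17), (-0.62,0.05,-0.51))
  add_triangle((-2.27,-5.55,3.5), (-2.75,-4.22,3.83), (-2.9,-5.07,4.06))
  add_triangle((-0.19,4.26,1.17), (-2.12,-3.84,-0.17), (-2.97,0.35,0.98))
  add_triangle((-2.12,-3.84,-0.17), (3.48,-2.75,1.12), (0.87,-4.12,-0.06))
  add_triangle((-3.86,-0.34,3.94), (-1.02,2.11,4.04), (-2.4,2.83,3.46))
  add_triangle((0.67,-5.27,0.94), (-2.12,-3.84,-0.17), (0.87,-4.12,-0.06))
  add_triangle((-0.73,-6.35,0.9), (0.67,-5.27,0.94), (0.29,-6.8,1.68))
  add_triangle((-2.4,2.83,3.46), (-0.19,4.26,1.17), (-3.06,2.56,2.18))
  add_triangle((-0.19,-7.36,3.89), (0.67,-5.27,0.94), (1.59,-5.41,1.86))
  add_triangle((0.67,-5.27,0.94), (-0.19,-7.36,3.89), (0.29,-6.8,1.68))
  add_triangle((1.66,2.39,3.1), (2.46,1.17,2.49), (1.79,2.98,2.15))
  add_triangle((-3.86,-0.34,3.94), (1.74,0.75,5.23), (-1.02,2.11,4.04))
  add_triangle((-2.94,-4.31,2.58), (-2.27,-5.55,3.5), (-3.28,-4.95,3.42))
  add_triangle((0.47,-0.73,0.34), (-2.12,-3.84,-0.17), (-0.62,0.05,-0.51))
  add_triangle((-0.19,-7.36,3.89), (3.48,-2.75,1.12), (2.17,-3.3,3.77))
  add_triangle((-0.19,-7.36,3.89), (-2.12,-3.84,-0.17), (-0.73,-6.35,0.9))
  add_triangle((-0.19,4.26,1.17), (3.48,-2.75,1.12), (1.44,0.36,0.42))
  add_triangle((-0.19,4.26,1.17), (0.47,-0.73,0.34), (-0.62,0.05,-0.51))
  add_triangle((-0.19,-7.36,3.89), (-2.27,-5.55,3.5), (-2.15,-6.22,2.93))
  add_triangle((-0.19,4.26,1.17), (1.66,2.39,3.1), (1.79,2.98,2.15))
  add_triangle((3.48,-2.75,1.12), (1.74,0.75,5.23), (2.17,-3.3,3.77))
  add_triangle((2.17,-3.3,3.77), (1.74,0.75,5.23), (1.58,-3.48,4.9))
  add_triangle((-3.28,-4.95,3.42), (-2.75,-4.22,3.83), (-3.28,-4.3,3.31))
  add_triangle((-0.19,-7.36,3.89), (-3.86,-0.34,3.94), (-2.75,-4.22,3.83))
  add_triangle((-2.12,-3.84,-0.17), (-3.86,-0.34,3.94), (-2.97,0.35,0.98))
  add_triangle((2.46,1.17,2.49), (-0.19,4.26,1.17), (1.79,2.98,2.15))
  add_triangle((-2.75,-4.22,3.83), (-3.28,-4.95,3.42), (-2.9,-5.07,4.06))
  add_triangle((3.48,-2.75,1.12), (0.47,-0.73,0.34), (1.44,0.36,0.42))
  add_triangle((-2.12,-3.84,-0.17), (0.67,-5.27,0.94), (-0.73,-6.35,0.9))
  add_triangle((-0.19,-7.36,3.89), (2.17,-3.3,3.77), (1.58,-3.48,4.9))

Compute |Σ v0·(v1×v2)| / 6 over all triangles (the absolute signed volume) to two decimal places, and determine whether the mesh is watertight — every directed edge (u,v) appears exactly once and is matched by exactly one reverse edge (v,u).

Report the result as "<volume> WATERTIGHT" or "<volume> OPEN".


Per-triangle v0·(v1×v2)/6:
  t1: +1.1310
  t2: +2.7317
  t3: +3.6456
  t4: +0.1649
  t5: -0.4590
  t6: +2.3769
  t7: +3.6849
  t8: +8.3810
  t9: -0.4972
  t10: +0.7703
  t11: +5.0933
  t12: +5.0647
  t13: +34.5167
  t14: +2.3372
  t15: +1.9621
  t16: +3.8230
  t17: -1.9775
  t18: +6.3414
  t19: +3.7433
  t20: +1.7935
  t21: +3.2247
  t22: +0.7737
  t23: -4.3725
  t24: -0.3928
  t25: +1.8246
  t26: +0.4117
  t27: +6.0286
  t28: +7.6600
  t29: +1.2400
  t30: +0.0762
  t31: -0.4178
  t32: -2.1075
  t33: +4.4379
  t34: +2.0809
  t35: +0.7481
  t36: +3.2268
  t37: +2.9272
  t38: +0.8387
  t39: +1.0172
  t40: +8.7640
  t41: +0.4852
  t42: +0.1319
  t43: +9.7468
  t44: +4.5614
  t45: +1.1732
  t46: -0.0744
  t47: +2.3154
  t48: +1.6660
  t49: +8.0794
  t50: +3.5068
  t51: +0.3379
  t52: +4.6255
  t53: +5.7400
  t54: -0.5858
  t55: +0.3254
  t56: -0.1549
  t57: +0.6214
  t58: +4.3174
Σ = +169.4361 → |volume| = 169.44

Directed edges: 174 total, each appears once with its reverse present → watertight.

169.44 WATERTIGHT


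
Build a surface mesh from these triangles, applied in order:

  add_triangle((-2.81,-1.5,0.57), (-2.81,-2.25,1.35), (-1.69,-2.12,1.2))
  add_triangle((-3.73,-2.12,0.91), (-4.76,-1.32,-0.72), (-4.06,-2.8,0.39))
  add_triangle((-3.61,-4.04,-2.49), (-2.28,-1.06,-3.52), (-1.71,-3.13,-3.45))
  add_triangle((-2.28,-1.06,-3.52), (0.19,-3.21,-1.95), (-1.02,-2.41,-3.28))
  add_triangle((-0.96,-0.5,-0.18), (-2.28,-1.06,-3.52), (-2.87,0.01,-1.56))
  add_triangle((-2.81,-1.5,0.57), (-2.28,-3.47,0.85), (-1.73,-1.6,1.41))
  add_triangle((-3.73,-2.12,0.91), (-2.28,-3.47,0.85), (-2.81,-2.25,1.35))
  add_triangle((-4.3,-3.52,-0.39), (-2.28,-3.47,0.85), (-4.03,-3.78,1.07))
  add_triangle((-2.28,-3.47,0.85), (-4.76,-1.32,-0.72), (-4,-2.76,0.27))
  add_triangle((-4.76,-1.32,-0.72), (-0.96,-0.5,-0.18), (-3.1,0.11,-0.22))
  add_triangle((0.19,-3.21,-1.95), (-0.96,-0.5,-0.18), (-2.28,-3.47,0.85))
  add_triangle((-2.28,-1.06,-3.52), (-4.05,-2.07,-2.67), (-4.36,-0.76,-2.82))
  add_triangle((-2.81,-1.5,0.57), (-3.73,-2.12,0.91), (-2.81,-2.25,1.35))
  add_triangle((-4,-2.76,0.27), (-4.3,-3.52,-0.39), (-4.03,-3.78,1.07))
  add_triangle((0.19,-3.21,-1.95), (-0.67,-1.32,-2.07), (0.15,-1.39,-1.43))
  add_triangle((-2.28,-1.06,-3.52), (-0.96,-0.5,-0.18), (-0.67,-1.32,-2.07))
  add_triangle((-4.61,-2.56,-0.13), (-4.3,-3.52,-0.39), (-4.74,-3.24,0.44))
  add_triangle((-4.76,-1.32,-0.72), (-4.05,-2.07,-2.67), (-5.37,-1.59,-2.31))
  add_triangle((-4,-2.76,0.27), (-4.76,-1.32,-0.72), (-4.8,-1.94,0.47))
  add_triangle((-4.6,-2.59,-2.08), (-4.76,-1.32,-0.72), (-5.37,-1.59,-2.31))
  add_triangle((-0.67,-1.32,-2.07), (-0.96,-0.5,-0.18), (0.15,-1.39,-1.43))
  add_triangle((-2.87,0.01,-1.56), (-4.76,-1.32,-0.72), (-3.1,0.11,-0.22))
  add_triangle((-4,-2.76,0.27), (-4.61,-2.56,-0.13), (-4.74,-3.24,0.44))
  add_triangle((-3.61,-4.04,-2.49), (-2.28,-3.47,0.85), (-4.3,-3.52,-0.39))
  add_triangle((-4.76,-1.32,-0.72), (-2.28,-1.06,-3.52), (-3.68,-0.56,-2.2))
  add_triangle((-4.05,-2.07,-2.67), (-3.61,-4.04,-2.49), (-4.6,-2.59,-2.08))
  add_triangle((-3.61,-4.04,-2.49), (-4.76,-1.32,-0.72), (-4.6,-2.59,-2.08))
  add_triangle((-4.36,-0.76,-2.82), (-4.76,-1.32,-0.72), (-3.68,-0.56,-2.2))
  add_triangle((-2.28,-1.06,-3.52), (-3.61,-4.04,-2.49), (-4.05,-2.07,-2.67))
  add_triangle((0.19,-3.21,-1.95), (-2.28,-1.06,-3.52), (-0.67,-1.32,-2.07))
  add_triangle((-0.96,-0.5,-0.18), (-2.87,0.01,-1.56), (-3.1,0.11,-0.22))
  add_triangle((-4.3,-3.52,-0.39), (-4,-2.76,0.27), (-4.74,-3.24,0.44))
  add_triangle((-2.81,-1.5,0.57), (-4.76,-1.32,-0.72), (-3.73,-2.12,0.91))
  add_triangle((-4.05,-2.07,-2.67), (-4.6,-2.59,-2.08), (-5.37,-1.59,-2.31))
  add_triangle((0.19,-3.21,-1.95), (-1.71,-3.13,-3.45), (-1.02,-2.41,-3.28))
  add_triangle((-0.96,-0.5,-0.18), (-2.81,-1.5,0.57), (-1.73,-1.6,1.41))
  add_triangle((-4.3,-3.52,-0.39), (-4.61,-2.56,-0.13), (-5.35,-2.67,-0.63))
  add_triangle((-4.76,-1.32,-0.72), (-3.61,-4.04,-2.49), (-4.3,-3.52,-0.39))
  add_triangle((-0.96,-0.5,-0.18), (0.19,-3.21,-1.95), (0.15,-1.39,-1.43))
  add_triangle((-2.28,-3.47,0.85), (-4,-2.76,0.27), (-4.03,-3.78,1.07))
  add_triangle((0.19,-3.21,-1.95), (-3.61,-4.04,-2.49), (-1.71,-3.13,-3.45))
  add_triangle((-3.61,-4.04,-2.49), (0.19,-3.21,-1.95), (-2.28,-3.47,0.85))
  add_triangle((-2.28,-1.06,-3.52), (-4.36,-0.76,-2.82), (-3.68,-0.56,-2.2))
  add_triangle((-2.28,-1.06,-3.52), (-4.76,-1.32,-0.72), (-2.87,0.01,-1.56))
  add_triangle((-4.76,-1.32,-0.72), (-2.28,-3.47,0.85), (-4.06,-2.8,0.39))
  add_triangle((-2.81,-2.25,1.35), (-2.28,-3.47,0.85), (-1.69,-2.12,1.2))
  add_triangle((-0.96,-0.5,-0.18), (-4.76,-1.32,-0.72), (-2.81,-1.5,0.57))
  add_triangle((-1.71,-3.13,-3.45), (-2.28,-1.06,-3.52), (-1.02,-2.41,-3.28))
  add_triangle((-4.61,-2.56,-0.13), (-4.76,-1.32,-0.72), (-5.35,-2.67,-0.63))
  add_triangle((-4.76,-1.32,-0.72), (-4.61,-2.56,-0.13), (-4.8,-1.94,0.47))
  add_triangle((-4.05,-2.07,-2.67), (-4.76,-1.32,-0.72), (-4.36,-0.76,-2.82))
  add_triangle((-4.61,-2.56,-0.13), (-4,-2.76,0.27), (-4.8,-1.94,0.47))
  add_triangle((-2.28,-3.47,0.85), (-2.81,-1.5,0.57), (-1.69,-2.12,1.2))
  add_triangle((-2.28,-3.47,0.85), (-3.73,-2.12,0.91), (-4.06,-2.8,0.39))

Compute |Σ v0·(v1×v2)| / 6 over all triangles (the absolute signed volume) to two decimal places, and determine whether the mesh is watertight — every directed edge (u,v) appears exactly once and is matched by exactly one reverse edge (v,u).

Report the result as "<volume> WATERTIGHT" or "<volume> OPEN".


38.66 OPEN

Per-triangle v0·(v1×v2)/6:
  t1: -0.1438
  t2: +1.0931
  t3: +3.4628
  t4: -0.4871
  t5: -0.7237
  t6: +0.9947
  t7: +0.7788
  t8: +1.2854
  t9: -0.4051
  t10: +0.0194
  t11: -1.4015
  t12: +2.0030
  t13: -0.0068
  t14: +0.7474
  t15: +0.2803
  t16: -0.5201
  t17: +0.6245
  t18: -0.9605
  t19: -1.1436
  t20: +1.4510
  t21: -0.2302
  t22: +1.0252
  t23: -0.0587
  t24: +3.3069
  t25: -1.7176
  t26: +1.4291
  t27: +1.3101
  t28: +0.2038
  t29: +2.9959
  t30: +0.4383
  t31: -0.3689
  t32: -0.0304
  t33: +0.0140
  t34: +0.9408
  t35: +0.8781
  t36: -0.1126
  t37: +0.4789
  t38: +4.2174
  t39: -0.3056
  t40: -0.5453
  t41: +3.1527
  t42: +6.1388
  t43: +0.0343
  t44: +2.4120
  t45: +0.6736
  t46: +0.3870
  t47: -0.2044
  t48: +0.9172
  t49: +0.3517
  t50: +0.9420
  t51: +2.3560
  t52: +0.4640
  t53: -0.6834
  t54: +0.9016
Σ = +38.6606 → |volume| = 38.66

Directed edges: 162 total; 6 unmatched, e.g. (-2.28,-3.47,0.85)→(-1.73,-1.6,1.41) → open.


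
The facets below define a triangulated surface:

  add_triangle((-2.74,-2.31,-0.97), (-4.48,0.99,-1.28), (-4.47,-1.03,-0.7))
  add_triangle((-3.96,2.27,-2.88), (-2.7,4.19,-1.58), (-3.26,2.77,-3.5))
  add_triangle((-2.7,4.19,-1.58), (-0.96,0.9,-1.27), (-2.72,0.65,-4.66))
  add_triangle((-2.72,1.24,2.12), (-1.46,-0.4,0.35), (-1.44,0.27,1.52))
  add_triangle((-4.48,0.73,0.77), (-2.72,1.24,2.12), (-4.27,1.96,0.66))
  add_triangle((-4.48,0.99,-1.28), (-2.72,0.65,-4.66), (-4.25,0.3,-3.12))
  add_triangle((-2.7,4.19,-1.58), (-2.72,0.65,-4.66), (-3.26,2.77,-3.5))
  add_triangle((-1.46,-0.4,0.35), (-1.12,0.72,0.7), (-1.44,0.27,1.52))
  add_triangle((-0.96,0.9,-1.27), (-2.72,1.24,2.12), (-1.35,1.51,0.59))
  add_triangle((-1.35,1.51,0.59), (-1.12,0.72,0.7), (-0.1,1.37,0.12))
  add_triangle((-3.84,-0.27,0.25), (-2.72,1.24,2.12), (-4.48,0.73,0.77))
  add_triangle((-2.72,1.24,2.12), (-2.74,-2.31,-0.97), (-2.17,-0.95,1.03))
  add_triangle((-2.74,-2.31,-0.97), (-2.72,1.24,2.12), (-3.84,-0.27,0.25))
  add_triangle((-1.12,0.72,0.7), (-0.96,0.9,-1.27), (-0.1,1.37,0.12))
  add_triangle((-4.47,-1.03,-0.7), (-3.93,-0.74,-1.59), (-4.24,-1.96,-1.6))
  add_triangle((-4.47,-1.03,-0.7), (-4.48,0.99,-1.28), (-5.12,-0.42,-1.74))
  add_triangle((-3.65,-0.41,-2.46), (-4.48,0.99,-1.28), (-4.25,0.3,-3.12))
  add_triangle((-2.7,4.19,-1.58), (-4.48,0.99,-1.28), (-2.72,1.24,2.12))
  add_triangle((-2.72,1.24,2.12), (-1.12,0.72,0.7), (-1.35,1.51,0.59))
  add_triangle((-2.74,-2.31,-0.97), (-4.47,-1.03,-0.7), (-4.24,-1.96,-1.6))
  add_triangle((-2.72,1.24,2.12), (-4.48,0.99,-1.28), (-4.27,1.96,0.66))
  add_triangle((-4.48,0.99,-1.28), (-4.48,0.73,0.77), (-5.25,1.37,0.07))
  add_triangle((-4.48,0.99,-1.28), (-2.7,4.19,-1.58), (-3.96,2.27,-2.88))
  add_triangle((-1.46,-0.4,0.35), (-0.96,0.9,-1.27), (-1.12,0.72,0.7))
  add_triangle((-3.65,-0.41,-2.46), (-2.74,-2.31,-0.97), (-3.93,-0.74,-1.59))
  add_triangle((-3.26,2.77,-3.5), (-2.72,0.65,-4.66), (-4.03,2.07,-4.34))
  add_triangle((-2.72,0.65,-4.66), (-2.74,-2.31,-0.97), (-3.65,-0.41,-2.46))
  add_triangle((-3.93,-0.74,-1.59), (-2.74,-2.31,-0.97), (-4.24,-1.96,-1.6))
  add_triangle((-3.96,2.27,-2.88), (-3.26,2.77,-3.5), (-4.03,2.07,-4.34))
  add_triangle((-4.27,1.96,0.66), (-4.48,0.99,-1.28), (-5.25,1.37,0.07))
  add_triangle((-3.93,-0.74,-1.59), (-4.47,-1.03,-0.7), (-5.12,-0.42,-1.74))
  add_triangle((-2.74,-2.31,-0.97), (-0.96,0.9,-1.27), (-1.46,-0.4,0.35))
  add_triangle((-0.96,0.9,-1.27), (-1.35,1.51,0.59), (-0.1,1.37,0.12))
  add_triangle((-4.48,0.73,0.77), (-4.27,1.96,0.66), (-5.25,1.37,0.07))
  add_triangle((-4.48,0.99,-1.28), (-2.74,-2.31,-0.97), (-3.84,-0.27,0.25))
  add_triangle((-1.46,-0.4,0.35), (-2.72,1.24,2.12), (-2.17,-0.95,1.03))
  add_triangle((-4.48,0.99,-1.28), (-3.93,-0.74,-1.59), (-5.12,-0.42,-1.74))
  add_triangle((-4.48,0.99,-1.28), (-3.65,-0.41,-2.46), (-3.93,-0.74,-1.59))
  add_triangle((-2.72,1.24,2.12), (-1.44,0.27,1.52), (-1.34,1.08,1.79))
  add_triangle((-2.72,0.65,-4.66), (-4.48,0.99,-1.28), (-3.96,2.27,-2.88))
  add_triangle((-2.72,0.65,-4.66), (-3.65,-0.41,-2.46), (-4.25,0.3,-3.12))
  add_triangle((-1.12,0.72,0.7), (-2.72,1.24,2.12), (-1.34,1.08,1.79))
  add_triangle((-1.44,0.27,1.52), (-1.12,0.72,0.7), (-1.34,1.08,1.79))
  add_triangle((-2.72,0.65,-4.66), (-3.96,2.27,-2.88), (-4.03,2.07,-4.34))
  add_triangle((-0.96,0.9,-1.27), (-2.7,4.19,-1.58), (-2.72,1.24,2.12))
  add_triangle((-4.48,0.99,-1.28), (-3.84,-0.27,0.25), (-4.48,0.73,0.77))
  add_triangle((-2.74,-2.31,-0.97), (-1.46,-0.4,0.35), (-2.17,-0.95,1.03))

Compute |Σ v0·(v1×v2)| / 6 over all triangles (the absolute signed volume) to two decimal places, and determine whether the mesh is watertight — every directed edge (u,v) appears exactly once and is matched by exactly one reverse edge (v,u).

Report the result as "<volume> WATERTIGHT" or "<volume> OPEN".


Per-triangle v0·(v1×v2)/6:
  t1: -1.5383
  t2: +2.1972
  t3: +0.3238
  t4: +0.3301
  t5: +1.6038
  t6: +1.9227
  t7: +0.6018
  t8: -0.2238
  t9: +0.7216
  t10: +0.0687
  t11: +0.8613
  t12: +1.6632
  t13: +1.5809
  t14: -0.4588
  t15: +0.8292
  t16: +1.0861
  t17: +1.0548
  t18: +8.1589
  t19: -0.0263
  t20: +0.7744
  t21: -1.3018
  t22: +0.6260
  t23: +3.8493
  t24: -0.4970
  t25: +1.1303
  t26: +1.2681
  t27: +2.9335
  t28: +0.0302
  t29: +1.0171
  t30: +0.8969
  t31: +0.4359
  t32: -1.0296
  t33: +0.4753
  t34: +0.7573
  t35: +3.0889
  t36: -0.3732
  t37: +0.2083
  t38: +1.2776
  t39: +0.2152
  t40: +3.9802
  t41: +1.1883
  t42: +0.1076
  t43: -0.1419
  t44: +0.4205
  t45: -1.9351
  t46: +1.4506
  t47: -0.3342
Σ = +41.2758 → |volume| = 41.28

Directed edges: 141 total; 3 unmatched, e.g. (-0.96,0.9,-1.27)→(-2.72,0.65,-4.66) → open.

41.28 OPEN


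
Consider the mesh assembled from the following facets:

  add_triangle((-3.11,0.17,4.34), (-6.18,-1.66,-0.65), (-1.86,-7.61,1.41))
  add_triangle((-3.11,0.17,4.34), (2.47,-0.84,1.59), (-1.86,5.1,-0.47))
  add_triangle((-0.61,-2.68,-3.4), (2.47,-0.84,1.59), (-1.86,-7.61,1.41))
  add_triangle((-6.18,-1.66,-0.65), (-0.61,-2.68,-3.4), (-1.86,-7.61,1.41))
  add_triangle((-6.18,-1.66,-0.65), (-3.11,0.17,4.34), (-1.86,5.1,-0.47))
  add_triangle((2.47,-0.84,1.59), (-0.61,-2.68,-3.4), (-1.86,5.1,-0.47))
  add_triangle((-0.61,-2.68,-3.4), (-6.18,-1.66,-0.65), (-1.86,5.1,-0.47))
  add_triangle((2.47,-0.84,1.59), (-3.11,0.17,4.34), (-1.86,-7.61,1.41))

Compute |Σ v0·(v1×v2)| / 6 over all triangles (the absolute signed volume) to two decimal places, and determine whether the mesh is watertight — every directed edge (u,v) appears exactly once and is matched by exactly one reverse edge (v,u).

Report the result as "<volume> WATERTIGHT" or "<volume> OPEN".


162.05 WATERTIGHT

Per-triangle v0·(v1×v2)/6:
  t1: +35.8432
  t2: +11.9293
  t3: +13.3037
  t4: +28.5919
  t5: +27.2021
  t6: +4.6662
  t7: +19.9509
  t8: +20.5668
Σ = +162.0540 → |volume| = 162.05

Directed edges: 24 total, each appears once with its reverse present → watertight.


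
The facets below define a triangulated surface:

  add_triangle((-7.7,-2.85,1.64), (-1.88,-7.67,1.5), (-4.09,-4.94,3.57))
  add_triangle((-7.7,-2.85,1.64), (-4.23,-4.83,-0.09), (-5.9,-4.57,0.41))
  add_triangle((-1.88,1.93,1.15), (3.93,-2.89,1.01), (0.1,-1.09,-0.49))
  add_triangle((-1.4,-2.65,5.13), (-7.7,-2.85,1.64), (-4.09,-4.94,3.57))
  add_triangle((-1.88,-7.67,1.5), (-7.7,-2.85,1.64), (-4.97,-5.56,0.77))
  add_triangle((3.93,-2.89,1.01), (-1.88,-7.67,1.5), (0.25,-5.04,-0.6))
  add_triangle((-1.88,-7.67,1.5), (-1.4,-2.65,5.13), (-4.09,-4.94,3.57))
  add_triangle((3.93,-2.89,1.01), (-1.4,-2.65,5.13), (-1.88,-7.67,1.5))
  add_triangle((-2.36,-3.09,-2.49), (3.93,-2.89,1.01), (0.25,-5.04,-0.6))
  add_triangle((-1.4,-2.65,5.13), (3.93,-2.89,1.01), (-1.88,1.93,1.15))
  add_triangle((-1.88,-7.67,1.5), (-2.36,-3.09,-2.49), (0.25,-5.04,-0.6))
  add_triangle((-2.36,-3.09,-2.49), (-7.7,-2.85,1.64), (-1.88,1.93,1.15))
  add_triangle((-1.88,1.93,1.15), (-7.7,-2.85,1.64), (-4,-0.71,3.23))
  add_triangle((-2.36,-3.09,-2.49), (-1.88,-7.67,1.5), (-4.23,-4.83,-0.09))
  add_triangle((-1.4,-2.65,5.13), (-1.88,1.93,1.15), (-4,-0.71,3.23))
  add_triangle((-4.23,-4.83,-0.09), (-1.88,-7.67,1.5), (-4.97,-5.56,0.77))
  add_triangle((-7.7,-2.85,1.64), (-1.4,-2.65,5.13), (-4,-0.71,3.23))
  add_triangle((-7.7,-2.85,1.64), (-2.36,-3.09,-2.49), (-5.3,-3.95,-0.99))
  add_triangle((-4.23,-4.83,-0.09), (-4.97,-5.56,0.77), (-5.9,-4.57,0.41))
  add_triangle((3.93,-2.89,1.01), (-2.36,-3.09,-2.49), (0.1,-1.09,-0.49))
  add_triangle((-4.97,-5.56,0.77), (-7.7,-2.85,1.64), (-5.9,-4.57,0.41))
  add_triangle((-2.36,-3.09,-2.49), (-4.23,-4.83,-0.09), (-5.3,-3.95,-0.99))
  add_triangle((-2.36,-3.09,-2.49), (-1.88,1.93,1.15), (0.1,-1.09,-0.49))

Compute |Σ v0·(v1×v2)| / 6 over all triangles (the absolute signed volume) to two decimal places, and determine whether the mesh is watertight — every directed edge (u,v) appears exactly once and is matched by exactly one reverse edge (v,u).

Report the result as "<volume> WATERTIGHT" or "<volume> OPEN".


Per-triangle v0·(v1×v2)/6:
  t1: +19.3207
  t2: -0.5121
  t3: -0.9024
  t4: +13.8614
  t5: +7.8326
  t6: +10.2466
  t7: +14.4756
  t8: +27.7715
  t9: +3.8915
  t10: +5.9048
  t11: +9.1239
  t12: +7.9525
  t13: +7.2724
  t14: +9.9295
  t15: +5.4465
  t16: +3.5349
  t17: +11.2838
  t18: +1.6092
  t19: +1.2944
  t20: +0.3760
  t21: +3.1587
  t22: +3.8596
  t23: -0.4762
Σ = +166.2554 → |volume| = 166.26

Directed edges: 69 total; 3 unmatched, e.g. (-7.7,-2.85,1.64)→(-4.23,-4.83,-0.09) → open.

166.26 OPEN


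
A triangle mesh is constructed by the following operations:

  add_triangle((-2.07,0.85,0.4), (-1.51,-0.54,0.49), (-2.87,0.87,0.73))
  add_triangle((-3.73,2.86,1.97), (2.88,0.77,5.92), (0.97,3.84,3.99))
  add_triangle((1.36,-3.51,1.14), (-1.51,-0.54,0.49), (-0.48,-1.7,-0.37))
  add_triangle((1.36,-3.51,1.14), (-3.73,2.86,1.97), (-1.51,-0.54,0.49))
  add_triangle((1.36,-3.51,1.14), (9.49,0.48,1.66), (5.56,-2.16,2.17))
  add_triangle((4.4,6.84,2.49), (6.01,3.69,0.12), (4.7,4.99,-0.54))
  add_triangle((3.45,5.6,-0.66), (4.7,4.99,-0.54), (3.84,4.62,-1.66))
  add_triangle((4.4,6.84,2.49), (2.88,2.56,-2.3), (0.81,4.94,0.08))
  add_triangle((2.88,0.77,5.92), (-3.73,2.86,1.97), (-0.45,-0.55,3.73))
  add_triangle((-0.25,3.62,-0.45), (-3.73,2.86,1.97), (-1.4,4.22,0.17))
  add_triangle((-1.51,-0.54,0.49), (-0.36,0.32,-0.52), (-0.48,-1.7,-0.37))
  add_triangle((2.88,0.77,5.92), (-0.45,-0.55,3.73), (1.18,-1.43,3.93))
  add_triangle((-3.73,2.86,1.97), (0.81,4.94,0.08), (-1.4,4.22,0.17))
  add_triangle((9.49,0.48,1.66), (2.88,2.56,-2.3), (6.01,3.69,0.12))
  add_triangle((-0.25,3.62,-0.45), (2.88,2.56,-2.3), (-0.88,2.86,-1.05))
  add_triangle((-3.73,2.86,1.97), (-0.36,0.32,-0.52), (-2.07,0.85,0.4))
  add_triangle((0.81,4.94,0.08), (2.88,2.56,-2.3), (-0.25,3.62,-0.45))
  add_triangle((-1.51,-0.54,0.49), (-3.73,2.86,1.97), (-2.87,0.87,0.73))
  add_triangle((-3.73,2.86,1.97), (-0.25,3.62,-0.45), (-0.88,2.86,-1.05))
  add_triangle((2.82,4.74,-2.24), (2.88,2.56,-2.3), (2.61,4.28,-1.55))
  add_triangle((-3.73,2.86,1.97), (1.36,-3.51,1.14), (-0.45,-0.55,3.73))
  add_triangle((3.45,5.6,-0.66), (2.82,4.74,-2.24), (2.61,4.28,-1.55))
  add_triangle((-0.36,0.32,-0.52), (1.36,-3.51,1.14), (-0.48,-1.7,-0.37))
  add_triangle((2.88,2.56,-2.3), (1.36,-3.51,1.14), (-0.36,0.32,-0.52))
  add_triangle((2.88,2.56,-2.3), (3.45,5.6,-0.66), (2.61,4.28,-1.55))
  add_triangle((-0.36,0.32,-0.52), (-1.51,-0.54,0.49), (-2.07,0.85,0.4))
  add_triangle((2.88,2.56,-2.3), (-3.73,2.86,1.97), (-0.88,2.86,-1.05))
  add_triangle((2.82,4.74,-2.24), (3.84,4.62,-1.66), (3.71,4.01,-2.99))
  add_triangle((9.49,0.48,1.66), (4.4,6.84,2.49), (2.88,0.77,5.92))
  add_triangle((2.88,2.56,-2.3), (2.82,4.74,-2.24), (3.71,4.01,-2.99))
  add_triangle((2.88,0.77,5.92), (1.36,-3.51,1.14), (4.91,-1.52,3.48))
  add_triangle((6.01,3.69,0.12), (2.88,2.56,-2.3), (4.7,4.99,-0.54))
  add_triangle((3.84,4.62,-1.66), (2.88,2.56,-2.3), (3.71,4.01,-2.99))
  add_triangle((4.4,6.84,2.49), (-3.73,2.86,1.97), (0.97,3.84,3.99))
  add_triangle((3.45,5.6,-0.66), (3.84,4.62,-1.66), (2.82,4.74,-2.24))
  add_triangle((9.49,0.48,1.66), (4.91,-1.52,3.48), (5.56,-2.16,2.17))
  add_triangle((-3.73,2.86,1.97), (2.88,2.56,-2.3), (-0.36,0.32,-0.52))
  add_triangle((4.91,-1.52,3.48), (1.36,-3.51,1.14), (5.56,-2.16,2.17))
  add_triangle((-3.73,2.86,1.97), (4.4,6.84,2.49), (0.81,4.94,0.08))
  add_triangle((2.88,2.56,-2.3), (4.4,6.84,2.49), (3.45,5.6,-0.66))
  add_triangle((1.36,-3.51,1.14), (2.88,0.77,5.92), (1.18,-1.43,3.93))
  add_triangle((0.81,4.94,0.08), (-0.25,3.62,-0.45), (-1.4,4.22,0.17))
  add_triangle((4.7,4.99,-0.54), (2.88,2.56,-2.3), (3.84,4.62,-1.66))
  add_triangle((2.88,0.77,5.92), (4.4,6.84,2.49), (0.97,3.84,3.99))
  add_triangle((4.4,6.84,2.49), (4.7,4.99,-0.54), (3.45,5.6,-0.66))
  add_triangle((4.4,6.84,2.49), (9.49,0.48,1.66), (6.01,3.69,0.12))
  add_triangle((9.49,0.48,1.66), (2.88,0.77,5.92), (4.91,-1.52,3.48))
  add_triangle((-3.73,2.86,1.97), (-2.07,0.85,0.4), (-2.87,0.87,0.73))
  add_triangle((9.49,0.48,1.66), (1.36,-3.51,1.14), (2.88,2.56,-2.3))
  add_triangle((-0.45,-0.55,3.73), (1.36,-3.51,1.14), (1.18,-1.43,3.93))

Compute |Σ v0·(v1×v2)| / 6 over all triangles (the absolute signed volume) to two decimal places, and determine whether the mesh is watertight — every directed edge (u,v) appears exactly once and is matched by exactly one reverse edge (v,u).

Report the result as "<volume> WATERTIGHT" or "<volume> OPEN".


268.34 WATERTIGHT

Per-triangle v0·(v1×v2)/6:
  t1: +0.0491
  t2: +12.8679
  t3: +1.1370
  t4: +2.4330
  t5: +3.2948
  t6: +7.6908
  t7: +1.7373
  t8: +11.1396
  t9: +10.6063
  t10: -0.0750
  t11: +0.3043
  t12: +3.5898
  t13: +2.9618
  t14: +11.4595
  t15: +2.0968
  t16: +0.3444
  t17: +2.6565
  t18: +0.5750
  t19: +2.4377
  t20: -0.5615
  t21: +4.3225
  t22: -0.0557
  t23: +0.1498
  t24: +1.1452
  t25: -1.3214
  t26: +0.2242
  t27: -3.4320
  t28: +1.4916
  t29: +54.9907
  t30: -0.0332
  t31: +10.0443
  t32: +4.4665
  t33: +0.4966
  t34: +14.8701
  t35: +1.6638
  t36: +6.7716
  t37: +2.0837
  t38: +4.5392
  t39: +13.4179
  t40: -4.3551
  t41: +4.1843
  t42: +0.9466
  t43: +1.3128
  t44: +16.6917
  t45: +4.9933
  t46: +18.9607
  t47: +17.7372
  t48: +0.2133
  t49: +12.4258
  t50: +2.6447
Σ = +268.3359 → |volume| = 268.34

Directed edges: 150 total, each appears once with its reverse present → watertight.
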